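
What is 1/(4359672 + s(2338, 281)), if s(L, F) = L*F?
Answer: 1/5016650 ≈ 1.9934e-7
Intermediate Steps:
s(L, F) = F*L
1/(4359672 + s(2338, 281)) = 1/(4359672 + 281*2338) = 1/(4359672 + 656978) = 1/5016650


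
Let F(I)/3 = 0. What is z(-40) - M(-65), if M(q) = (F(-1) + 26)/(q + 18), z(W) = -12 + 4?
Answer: -350/47 ≈ -7.4468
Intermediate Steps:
F(I) = 0 (F(I) = 3*0 = 0)
z(W) = -8
M(q) = 26/(18 + q) (M(q) = (0 + 26)/(q + 18) = 26/(18 + q))
z(-40) - M(-65) = -8 - 26/(18 - 65) = -8 - 26/(-47) = -8 - 26*(-1)/47 = -8 - 1*(-26/47) = -8 + 26/47 = -350/47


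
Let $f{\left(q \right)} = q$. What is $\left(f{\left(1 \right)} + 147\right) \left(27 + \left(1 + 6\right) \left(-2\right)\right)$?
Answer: $1924$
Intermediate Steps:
$\left(f{\left(1 \right)} + 147\right) \left(27 + \left(1 + 6\right) \left(-2\right)\right) = \left(1 + 147\right) \left(27 + \left(1 + 6\right) \left(-2\right)\right) = 148 \left(27 + 7 \left(-2\right)\right) = 148 \left(27 - 14\right) = 148 \cdot 13 = 1924$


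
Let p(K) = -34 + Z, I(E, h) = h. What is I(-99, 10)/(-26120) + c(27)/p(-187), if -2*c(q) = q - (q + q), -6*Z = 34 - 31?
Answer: -23531/60076 ≈ -0.39169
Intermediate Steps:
Z = -1/2 (Z = -(34 - 31)/6 = -1/6*3 = -1/2 ≈ -0.50000)
p(K) = -69/2 (p(K) = -34 - 1/2 = -69/2)
c(q) = q/2 (c(q) = -(q - (q + q))/2 = -(q - 2*q)/2 = -(-1)*q/2 = q/2)
I(-99, 10)/(-26120) + c(27)/p(-187) = 10/(-26120) + ((1/2)*27)/(-69/2) = 10*(-1/26120) + (27/2)*(-2/69) = -1/2612 - 9/23 = -23531/60076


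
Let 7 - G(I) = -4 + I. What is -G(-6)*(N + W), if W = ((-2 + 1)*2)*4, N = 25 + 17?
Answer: -578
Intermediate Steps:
G(I) = 11 - I (G(I) = 7 - (-4 + I) = 7 + (4 - I) = 11 - I)
N = 42
W = -8 (W = -1*2*4 = -2*4 = -8)
-G(-6)*(N + W) = -(11 - 1*(-6))*(42 - 8) = -(11 + 6)*34 = -17*34 = -1*578 = -578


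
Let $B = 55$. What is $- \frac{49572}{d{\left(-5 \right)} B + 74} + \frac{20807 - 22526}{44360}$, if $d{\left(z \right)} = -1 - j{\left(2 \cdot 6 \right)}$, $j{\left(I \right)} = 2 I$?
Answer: $\frac{2196777501}{57712360} \approx 38.064$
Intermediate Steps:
$d{\left(z \right)} = -25$ ($d{\left(z \right)} = -1 - 2 \cdot 2 \cdot 6 = -1 - 2 \cdot 12 = -1 - 24 = -25$)
$- \frac{49572}{d{\left(-5 \right)} B + 74} + \frac{20807 - 22526}{44360} = - \frac{49572}{\left(-25\right) 55 + 74} + \frac{20807 - 22526}{44360} = - \frac{49572}{-1375 + 74} - \frac{1719}{44360} = - \frac{49572}{-1301} - \frac{1719}{44360} = \left(-49572\right) \left(- \frac{1}{1301}\right) - \frac{1719}{44360} = \frac{49572}{1301} - \frac{1719}{44360} = \frac{2196777501}{57712360}$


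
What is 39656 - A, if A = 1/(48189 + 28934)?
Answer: 3058389687/77123 ≈ 39656.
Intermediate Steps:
A = 1/77123 ≈ 1.2966e-5
39656 - A = 39656 - 1*1/77123 = 39656 - 1/77123 = 3058389687/77123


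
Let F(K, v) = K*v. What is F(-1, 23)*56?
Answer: -1288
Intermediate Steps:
F(-1, 23)*56 = -1*23*56 = -23*56 = -1288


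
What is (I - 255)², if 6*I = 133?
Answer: 1951609/36 ≈ 54211.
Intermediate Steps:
I = 133/6 (I = (⅙)*133 = 133/6 ≈ 22.167)
(I - 255)² = (133/6 - 255)² = (-1397/6)² = 1951609/36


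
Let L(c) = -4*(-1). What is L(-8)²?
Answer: 16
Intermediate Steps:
L(c) = 4
L(-8)² = 4² = 16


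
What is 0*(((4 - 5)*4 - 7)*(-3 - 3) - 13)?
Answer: 0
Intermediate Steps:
0*(((4 - 5)*4 - 7)*(-3 - 3) - 13) = 0*((-1*4 - 7)*(-6) - 13) = 0*((-4 - 7)*(-6) - 13) = 0*(-11*(-6) - 13) = 0*(66 - 13) = 0*53 = 0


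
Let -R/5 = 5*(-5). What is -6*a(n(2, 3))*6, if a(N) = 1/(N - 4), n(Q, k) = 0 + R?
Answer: -36/121 ≈ -0.29752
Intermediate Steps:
R = 125 (R = -25*(-5) = -5*(-25) = 125)
n(Q, k) = 125 (n(Q, k) = 0 + 125 = 125)
a(N) = 1/(-4 + N)
-6*a(n(2, 3))*6 = -6/(-4 + 125)*6 = -6/121*6 = -36/121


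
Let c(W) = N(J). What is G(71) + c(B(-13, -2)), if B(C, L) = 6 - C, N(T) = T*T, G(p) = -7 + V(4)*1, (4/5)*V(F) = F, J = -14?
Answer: 194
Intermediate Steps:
V(F) = 5*F/4
G(p) = -2 (G(p) = -7 + ((5/4)*4)*1 = -7 + 5*1 = -7 + 5 = -2)
N(T) = T²
c(W) = 196 (c(W) = (-14)² = 196)
G(71) + c(B(-13, -2)) = -2 + 196 = 194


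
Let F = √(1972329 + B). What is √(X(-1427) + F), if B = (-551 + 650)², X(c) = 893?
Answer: √(893 + √1982130) ≈ 47.968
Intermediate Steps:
B = 9801 (B = 99² = 9801)
F = √1982130 (F = √(1972329 + 9801) = √1982130 ≈ 1407.9)
√(X(-1427) + F) = √(893 + √1982130)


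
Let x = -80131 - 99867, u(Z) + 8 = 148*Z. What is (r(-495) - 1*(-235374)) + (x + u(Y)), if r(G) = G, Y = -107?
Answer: 39037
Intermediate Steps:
u(Z) = -8 + 148*Z
x = -179998
(r(-495) - 1*(-235374)) + (x + u(Y)) = (-495 - 1*(-235374)) + (-179998 + (-8 + 148*(-107))) = (-495 + 235374) + (-179998 + (-8 - 15836)) = 234879 + (-179998 - 15844) = 234879 - 195842 = 39037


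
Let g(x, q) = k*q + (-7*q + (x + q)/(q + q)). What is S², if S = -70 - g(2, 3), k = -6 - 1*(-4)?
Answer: 69169/36 ≈ 1921.4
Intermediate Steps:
k = -2 (k = -6 + 4 = -2)
g(x, q) = -9*q + (q + x)/(2*q) (g(x, q) = -2*q + (-7*q + (x + q)/(q + q)) = -2*q + (-7*q + (q + x)/((2*q))) = -2*q + (-7*q + (q + x)*(1/(2*q))) = -2*q + (-7*q + (q + x)/(2*q)) = -9*q + (q + x)/(2*q))
S = -263/6 (S = -70 - (2 + 3*(1 - 18*3))/(2*3) = -70 - (2 + 3*(1 - 54))/(2*3) = -70 - (2 + 3*(-53))/(2*3) = -70 - (2 - 159)/(2*3) = -70 - (-157)/(2*3) = -70 - 1*(-157/6) = -70 + 157/6 = -263/6 ≈ -43.833)
S² = (-263/6)² = 69169/36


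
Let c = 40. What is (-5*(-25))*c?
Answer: 5000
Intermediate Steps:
(-5*(-25))*c = -5*(-25)*40 = 125*40 = 5000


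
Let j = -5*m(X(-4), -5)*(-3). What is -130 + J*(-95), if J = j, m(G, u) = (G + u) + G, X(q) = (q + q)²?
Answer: -175405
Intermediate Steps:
X(q) = 4*q² (X(q) = (2*q)² = 4*q²)
m(G, u) = u + 2*G
j = 1845 (j = -5*(-5 + 2*(4*(-4)²))*(-3) = -5*(-5 + 2*(4*16))*(-3) = -5*(-5 + 2*64)*(-3) = -5*(-5 + 128)*(-3) = -5*123*(-3) = -615*(-3) = 1845)
J = 1845
-130 + J*(-95) = -130 + 1845*(-95) = -130 - 175275 = -175405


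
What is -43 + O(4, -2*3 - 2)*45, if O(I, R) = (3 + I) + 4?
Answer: 452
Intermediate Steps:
O(I, R) = 7 + I
-43 + O(4, -2*3 - 2)*45 = -43 + (7 + 4)*45 = -43 + 11*45 = -43 + 495 = 452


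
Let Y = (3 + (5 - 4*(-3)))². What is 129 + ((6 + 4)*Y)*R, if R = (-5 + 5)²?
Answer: 129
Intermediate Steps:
Y = 400 (Y = (3 + (5 + 12))² = (3 + 17)² = 20² = 400)
R = 0 (R = 0² = 0)
129 + ((6 + 4)*Y)*R = 129 + ((6 + 4)*400)*0 = 129 + (10*400)*0 = 129 + 4000*0 = 129 + 0 = 129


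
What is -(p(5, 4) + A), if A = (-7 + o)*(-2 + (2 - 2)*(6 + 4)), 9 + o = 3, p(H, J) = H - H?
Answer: -26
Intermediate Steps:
p(H, J) = 0
o = -6 (o = -9 + 3 = -6)
A = 26 (A = (-7 - 6)*(-2 + (2 - 2)*(6 + 4)) = -13*(-2 + 0*10) = -13*(-2 + 0) = -13*(-2) = 26)
-(p(5, 4) + A) = -(0 + 26) = -1*26 = -26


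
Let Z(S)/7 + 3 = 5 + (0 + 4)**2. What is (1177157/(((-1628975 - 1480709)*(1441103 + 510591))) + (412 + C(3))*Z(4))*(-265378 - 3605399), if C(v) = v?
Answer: -1228414063333784071892691/6069151604696 ≈ -2.0240e+11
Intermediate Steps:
Z(S) = 126 (Z(S) = -21 + 7*(5 + (0 + 4)**2) = -21 + 7*(5 + 4**2) = -21 + 7*(5 + 16) = -21 + 7*21 = -21 + 147 = 126)
(1177157/(((-1628975 - 1480709)*(1441103 + 510591))) + (412 + C(3))*Z(4))*(-265378 - 3605399) = (1177157/(((-1628975 - 1480709)*(1441103 + 510591))) + (412 + 3)*126)*(-265378 - 3605399) = (1177157/((-3109684*1951694)) + 415*126)*(-3870777) = (1177157/(-6069151604696) + 52290)*(-3870777) = (1177157*(-1/6069151604696) + 52290)*(-3870777) = (-1177157/6069151604696 + 52290)*(-3870777) = (317355937408376683/6069151604696)*(-3870777) = -1228414063333784071892691/6069151604696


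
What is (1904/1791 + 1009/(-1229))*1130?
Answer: 602173610/2201139 ≈ 273.57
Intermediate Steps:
(1904/1791 + 1009/(-1229))*1130 = (1904*(1/1791) + 1009*(-1/1229))*1130 = (1904/1791 - 1009/1229)*1130 = (532897/2201139)*1130 = 602173610/2201139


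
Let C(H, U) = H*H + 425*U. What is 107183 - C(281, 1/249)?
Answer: 7026853/249 ≈ 28220.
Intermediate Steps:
C(H, U) = H**2 + 425*U
107183 - C(281, 1/249) = 107183 - (281**2 + 425/249) = 107183 - (78961 + 425*(1/249)) = 107183 - (78961 + 425/249) = 107183 - 1*19661714/249 = 107183 - 19661714/249 = 7026853/249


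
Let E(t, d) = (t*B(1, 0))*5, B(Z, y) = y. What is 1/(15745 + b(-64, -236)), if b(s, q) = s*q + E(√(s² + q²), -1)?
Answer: 1/30849 ≈ 3.2416e-5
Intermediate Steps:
E(t, d) = 0 (E(t, d) = (t*0)*5 = 0*5 = 0)
b(s, q) = q*s (b(s, q) = s*q + 0 = q*s + 0 = q*s)
1/(15745 + b(-64, -236)) = 1/(15745 - 236*(-64)) = 1/(15745 + 15104) = 1/30849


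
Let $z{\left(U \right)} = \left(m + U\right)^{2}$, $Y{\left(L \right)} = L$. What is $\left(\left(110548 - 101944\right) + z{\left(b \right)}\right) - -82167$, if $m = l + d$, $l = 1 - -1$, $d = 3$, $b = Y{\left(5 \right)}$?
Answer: $90871$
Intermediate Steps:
$b = 5$
$l = 2$ ($l = 1 + 1 = 2$)
$m = 5$ ($m = 2 + 3 = 5$)
$z{\left(U \right)} = \left(5 + U\right)^{2}$
$\left(\left(110548 - 101944\right) + z{\left(b \right)}\right) - -82167 = \left(\left(110548 - 101944\right) + \left(5 + 5\right)^{2}\right) - -82167 = \left(8604 + 10^{2}\right) + 82167 = \left(8604 + 100\right) + 82167 = 8704 + 82167 = 90871$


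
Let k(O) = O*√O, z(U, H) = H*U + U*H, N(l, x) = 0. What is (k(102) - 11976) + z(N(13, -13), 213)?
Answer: -11976 + 102*√102 ≈ -10946.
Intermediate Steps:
z(U, H) = 2*H*U (z(U, H) = H*U + H*U = 2*H*U)
k(O) = O^(3/2)
(k(102) - 11976) + z(N(13, -13), 213) = (102^(3/2) - 11976) + 2*213*0 = (102*√102 - 11976) + 0 = (-11976 + 102*√102) + 0 = -11976 + 102*√102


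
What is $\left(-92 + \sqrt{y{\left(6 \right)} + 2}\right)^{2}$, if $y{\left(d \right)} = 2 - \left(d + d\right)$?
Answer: $8456 - 368 i \sqrt{2} \approx 8456.0 - 520.43 i$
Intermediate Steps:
$y{\left(d \right)} = 2 - 2 d$
$\left(-92 + \sqrt{y{\left(6 \right)} + 2}\right)^{2} = \left(-92 + \sqrt{\left(2 - 12\right) + 2}\right)^{2} = \left(-92 + \sqrt{-10 + 2}\right)^{2} = \left(-92 + \sqrt{-8}\right)^{2} = \left(-92 + 2 i \sqrt{2}\right)^{2}$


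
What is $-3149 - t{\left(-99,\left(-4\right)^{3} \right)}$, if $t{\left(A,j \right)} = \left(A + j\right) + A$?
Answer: $-2887$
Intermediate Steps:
$t{\left(A,j \right)} = j + 2 A$
$-3149 - t{\left(-99,\left(-4\right)^{3} \right)} = -3149 - \left(\left(-4\right)^{3} + 2 \left(-99\right)\right) = -3149 - \left(-64 - 198\right) = -3149 - -262 = -3149 + 262 = -2887$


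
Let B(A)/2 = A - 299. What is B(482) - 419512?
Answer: -419146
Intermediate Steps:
B(A) = -598 + 2*A (B(A) = 2*(A - 299) = 2*(-299 + A) = -598 + 2*A)
B(482) - 419512 = (-598 + 2*482) - 419512 = (-598 + 964) - 419512 = 366 - 419512 = -419146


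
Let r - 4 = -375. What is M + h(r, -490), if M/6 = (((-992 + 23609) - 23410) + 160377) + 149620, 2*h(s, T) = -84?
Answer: 1855182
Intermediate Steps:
r = -371 (r = 4 - 375 = -371)
h(s, T) = -42 (h(s, T) = (½)*(-84) = -42)
M = 1855224 (M = 6*((((-992 + 23609) - 23410) + 160377) + 149620) = 6*(((22617 - 23410) + 160377) + 149620) = 6*((-793 + 160377) + 149620) = 6*(159584 + 149620) = 6*309204 = 1855224)
M + h(r, -490) = 1855224 - 42 = 1855182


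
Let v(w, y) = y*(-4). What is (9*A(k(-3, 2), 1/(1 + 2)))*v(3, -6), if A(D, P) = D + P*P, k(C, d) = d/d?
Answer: 240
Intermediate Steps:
v(w, y) = -4*y
k(C, d) = 1
A(D, P) = D + P²
(9*A(k(-3, 2), 1/(1 + 2)))*v(3, -6) = (9*(1 + (1/(1 + 2))²))*(-4*(-6)) = (9*(1 + (1/3)²))*24 = (9*(1 + (⅓)²))*24 = (9*(1 + ⅑))*24 = (9*(10/9))*24 = 10*24 = 240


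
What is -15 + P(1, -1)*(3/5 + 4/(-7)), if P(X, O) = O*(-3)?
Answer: -522/35 ≈ -14.914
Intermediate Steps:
P(X, O) = -3*O
-15 + P(1, -1)*(3/5 + 4/(-7)) = -15 + (-3*(-1))*(3/5 + 4/(-7)) = -15 + 3*(3*(1/5) + 4*(-1/7)) = -15 + 3*(3/5 - 4/7) = -15 + 3*(1/35) = -15 + 3/35 = -522/35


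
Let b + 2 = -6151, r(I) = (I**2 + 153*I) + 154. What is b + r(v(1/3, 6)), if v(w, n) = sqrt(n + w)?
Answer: -17978/3 + 51*sqrt(57) ≈ -5607.6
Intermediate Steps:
r(I) = 154 + I**2 + 153*I
b = -6153 (b = -2 - 6151 = -6153)
b + r(v(1/3, 6)) = -6153 + (154 + (sqrt(6 + 1/3))**2 + 153*sqrt(6 + 1/3)) = -6153 + (154 + (sqrt(19/3))**2 + 153*sqrt(19/3)) = -6153 + (154 + (sqrt(57)/3)**2 + 153*(sqrt(57)/3)) = -6153 + (154 + 19/3 + 51*sqrt(57)) = -6153 + (481/3 + 51*sqrt(57)) = -17978/3 + 51*sqrt(57)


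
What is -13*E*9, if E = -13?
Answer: 1521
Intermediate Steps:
-13*E*9 = -13*(-13)*9 = 169*9 = 1521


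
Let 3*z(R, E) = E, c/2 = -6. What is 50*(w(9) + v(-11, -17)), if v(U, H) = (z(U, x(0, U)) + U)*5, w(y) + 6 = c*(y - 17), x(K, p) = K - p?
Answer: 8000/3 ≈ 2666.7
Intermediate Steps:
c = -12 (c = 2*(-6) = -12)
z(R, E) = E/3
w(y) = 198 - 12*y (w(y) = -6 - 12*(y - 17) = -6 - 12*(-17 + y) = -6 + (204 - 12*y) = 198 - 12*y)
v(U, H) = 10*U/3 (v(U, H) = ((0 - U)/3 + U)*5 = ((-U)/3 + U)*5 = (-U/3 + U)*5 = (2*U/3)*5 = 10*U/3)
50*(w(9) + v(-11, -17)) = 50*((198 - 12*9) + (10/3)*(-11)) = 50*((198 - 108) - 110/3) = 50*(90 - 110/3) = 50*(160/3) = 8000/3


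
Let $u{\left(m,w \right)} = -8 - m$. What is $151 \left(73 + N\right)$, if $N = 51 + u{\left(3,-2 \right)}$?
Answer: $17063$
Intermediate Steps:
$N = 40$ ($N = 51 - 11 = 40$)
$151 \left(73 + N\right) = 151 \left(73 + 40\right) = 151 \cdot 113 = 17063$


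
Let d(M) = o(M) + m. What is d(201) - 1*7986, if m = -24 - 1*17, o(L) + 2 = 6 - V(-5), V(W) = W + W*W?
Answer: -8043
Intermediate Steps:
V(W) = W + W²
o(L) = -16 (o(L) = -2 + (6 - (-5)*(1 - 5)) = -2 + (6 - (-5)*(-4)) = -2 + (6 - 1*20) = -2 + (6 - 20) = -2 - 14 = -16)
m = -41 (m = -24 - 17 = -41)
d(M) = -57 (d(M) = -16 - 41 = -57)
d(201) - 1*7986 = -57 - 1*7986 = -57 - 7986 = -8043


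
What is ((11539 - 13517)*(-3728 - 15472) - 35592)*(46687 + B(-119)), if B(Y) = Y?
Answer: 1766883428544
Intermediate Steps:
((11539 - 13517)*(-3728 - 15472) - 35592)*(46687 + B(-119)) = ((11539 - 13517)*(-3728 - 15472) - 35592)*(46687 - 119) = (-1978*(-19200) - 35592)*46568 = (37977600 - 35592)*46568 = 37942008*46568 = 1766883428544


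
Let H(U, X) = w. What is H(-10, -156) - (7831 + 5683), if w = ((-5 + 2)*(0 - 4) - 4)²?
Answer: -13450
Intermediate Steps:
w = 64 (w = (-3*(-4) - 4)² = (12 - 4)² = 8² = 64)
H(U, X) = 64
H(-10, -156) - (7831 + 5683) = 64 - (7831 + 5683) = 64 - 1*13514 = 64 - 13514 = -13450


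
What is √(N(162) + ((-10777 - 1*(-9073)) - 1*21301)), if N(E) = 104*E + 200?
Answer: I*√5957 ≈ 77.182*I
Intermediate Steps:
N(E) = 200 + 104*E
√(N(162) + ((-10777 - 1*(-9073)) - 1*21301)) = √((200 + 104*162) + ((-10777 - 1*(-9073)) - 1*21301)) = √((200 + 16848) + ((-10777 + 9073) - 21301)) = √(17048 + (-1704 - 21301)) = √(17048 - 23005) = √(-5957) = I*√5957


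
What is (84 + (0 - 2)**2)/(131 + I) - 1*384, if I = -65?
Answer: -1148/3 ≈ -382.67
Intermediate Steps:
(84 + (0 - 2)**2)/(131 + I) - 1*384 = (84 + (0 - 2)**2)/(131 - 65) - 1*384 = (84 + (-2)**2)/66 - 384 = (84 + 4)*(1/66) - 384 = 88*(1/66) - 384 = 4/3 - 384 = -1148/3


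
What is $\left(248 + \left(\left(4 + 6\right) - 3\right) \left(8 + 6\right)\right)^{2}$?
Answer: $119716$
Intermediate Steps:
$\left(248 + \left(\left(4 + 6\right) - 3\right) \left(8 + 6\right)\right)^{2} = \left(248 + \left(10 - 3\right) 14\right)^{2} = \left(248 + 7 \cdot 14\right)^{2} = \left(248 + 98\right)^{2} = 346^{2} = 119716$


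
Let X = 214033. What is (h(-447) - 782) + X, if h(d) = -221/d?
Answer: 95323418/447 ≈ 2.1325e+5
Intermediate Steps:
(h(-447) - 782) + X = (-221/(-447) - 782) + 214033 = (-221*(-1/447) - 782) + 214033 = (221/447 - 782) + 214033 = -349333/447 + 214033 = 95323418/447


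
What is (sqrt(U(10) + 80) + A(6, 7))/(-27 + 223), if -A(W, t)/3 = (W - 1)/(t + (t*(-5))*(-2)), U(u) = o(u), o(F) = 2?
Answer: -15/15092 + sqrt(82)/196 ≈ 0.045207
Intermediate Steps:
U(u) = 2
A(W, t) = -3*(-1 + W)/(11*t) (A(W, t) = -3*(W - 1)/(t + (t*(-5))*(-2)) = -3*(-1 + W)/(t - 5*t*(-2)) = -3*(-1 + W)/(t + 10*t) = -3*(-1 + W)/(11*t))
(sqrt(U(10) + 80) + A(6, 7))/(-27 + 223) = (sqrt(2 + 80) + (3/11)*(1 - 1*6)/7)/(-27 + 223) = (sqrt(82) + (3/11)*(1/7)*(1 - 6))/196 = (sqrt(82) + (3/11)*(1/7)*(-5))*(1/196) = (sqrt(82) - 15/77)*(1/196) = (-15/77 + sqrt(82))*(1/196) = -15/15092 + sqrt(82)/196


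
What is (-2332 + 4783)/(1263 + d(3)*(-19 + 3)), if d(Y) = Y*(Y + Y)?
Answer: 817/325 ≈ 2.5138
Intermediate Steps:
d(Y) = 2*Y² (d(Y) = Y*(2*Y) = 2*Y²)
(-2332 + 4783)/(1263 + d(3)*(-19 + 3)) = (-2332 + 4783)/(1263 + (2*3²)*(-19 + 3)) = 2451/(1263 + (2*9)*(-16)) = 2451/(1263 + 18*(-16)) = 2451/(1263 - 288) = 2451/975 = 2451*(1/975) = 817/325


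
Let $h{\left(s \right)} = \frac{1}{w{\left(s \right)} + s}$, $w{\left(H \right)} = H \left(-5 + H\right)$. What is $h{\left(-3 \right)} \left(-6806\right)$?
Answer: $- \frac{6806}{21} \approx -324.1$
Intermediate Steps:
$h{\left(s \right)} = \frac{1}{s + s \left(-5 + s\right)}$ ($h{\left(s \right)} = \frac{1}{s \left(-5 + s\right) + s} = \frac{1}{s + s \left(-5 + s\right)}$)
$h{\left(-3 \right)} \left(-6806\right) = \frac{1}{\left(-3\right) \left(-4 - 3\right)} \left(-6806\right) = - \frac{1}{3 \left(-7\right)} \left(-6806\right) = \left(- \frac{1}{3}\right) \left(- \frac{1}{7}\right) \left(-6806\right) = \frac{1}{21} \left(-6806\right) = - \frac{6806}{21}$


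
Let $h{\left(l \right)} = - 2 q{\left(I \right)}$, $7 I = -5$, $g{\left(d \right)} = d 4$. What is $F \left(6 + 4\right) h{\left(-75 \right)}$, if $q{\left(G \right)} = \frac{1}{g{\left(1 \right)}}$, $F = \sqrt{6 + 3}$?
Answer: $-15$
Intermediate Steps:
$g{\left(d \right)} = 4 d$
$I = - \frac{5}{7}$ ($I = \frac{1}{7} \left(-5\right) = - \frac{5}{7} \approx -0.71429$)
$F = 3$ ($F = \sqrt{9} = 3$)
$q{\left(G \right)} = \frac{1}{4}$ ($q{\left(G \right)} = \frac{1}{4 \cdot 1} = \frac{1}{4}$)
$h{\left(l \right)} = - \frac{1}{2}$ ($h{\left(l \right)} = \left(-2\right) \frac{1}{4} = - \frac{1}{2}$)
$F \left(6 + 4\right) h{\left(-75 \right)} = 3 \left(6 + 4\right) \left(- \frac{1}{2}\right) = 3 \cdot 10 \left(- \frac{1}{2}\right) = 30 \left(- \frac{1}{2}\right) = -15$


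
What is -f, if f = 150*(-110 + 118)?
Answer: -1200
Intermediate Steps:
f = 1200 (f = 150*8 = 1200)
-f = -1*1200 = -1200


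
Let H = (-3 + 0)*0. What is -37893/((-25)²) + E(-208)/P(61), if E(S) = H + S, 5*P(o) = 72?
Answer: -422287/5625 ≈ -75.073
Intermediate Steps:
H = 0 (H = -3*0 = 0)
P(o) = 72/5 (P(o) = (⅕)*72 = 72/5)
E(S) = S (E(S) = 0 + S = S)
-37893/((-25)²) + E(-208)/P(61) = -37893/((-25)²) - 208/72/5 = -37893/625 - 208*5/72 = -37893*1/625 - 130/9 = -37893/625 - 130/9 = -422287/5625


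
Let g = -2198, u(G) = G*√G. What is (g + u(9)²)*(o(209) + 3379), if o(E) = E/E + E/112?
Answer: -556411661/112 ≈ -4.9680e+6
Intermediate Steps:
u(G) = G^(3/2)
o(E) = 1 + E/112 (o(E) = 1 + E*(1/112) = 1 + E/112)
(g + u(9)²)*(o(209) + 3379) = (-2198 + (9^(3/2))²)*((1 + (1/112)*209) + 3379) = (-2198 + 27²)*((1 + 209/112) + 3379) = (-2198 + 729)*(321/112 + 3379) = -1469*378769/112 = -556411661/112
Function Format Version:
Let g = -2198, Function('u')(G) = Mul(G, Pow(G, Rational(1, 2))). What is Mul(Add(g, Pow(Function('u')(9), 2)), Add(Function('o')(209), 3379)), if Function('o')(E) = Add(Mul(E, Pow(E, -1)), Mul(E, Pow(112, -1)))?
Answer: Rational(-556411661, 112) ≈ -4.9680e+6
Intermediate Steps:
Function('u')(G) = Pow(G, Rational(3, 2))
Function('o')(E) = Add(1, Mul(Rational(1, 112), E)) (Function('o')(E) = Add(1, Mul(E, Rational(1, 112))) = Add(1, Mul(Rational(1, 112), E)))
Mul(Add(g, Pow(Function('u')(9), 2)), Add(Function('o')(209), 3379)) = Mul(Add(-2198, Pow(Pow(9, Rational(3, 2)), 2)), Add(Add(1, Mul(Rational(1, 112), 209)), 3379)) = Mul(Add(-2198, Pow(27, 2)), Add(Add(1, Rational(209, 112)), 3379)) = Mul(Add(-2198, 729), Add(Rational(321, 112), 3379)) = Mul(-1469, Rational(378769, 112)) = Rational(-556411661, 112)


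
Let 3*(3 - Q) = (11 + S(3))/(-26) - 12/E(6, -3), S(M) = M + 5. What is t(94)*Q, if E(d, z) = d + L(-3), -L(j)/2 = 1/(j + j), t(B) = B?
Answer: 269921/741 ≈ 364.27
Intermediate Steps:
S(M) = 5 + M
L(j) = -1/j (L(j) = -2/(j + j) = -2*1/(2*j) = -1/j)
E(d, z) = ⅓ + d (E(d, z) = d - 1/(-3) = d - 1*(-⅓) = d + ⅓ = ⅓ + d)
Q = 5743/1482 (Q = 3 - ((11 + (5 + 3))/(-26) - 12/(⅓ + 6))/3 = 3 - ((11 + 8)*(-1/26) - 12/19/3)/3 = 3 - (19*(-1/26) - 12*3/19)/3 = 3 - (-19/26 - 36/19)/3 = 3 - ⅓*(-1297/494) = 3 + 1297/1482 = 5743/1482 ≈ 3.8752)
t(94)*Q = 94*(5743/1482) = 269921/741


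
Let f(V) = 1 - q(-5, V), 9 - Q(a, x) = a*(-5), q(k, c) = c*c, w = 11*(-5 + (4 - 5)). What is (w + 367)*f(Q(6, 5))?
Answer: -457520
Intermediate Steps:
w = -66 (w = 11*(-5 - 1) = 11*(-6) = -66)
q(k, c) = c²
Q(a, x) = 9 + 5*a (Q(a, x) = 9 - a*(-5) = 9 - (-5)*a = 9 + 5*a)
f(V) = 1 - V²
(w + 367)*f(Q(6, 5)) = (-66 + 367)*(1 - (9 + 5*6)²) = 301*(1 - (9 + 30)²) = 301*(1 - 1*39²) = 301*(1 - 1*1521) = 301*(1 - 1521) = 301*(-1520) = -457520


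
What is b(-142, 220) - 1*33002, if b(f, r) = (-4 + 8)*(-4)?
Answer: -33018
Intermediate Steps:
b(f, r) = -16 (b(f, r) = 4*(-4) = -16)
b(-142, 220) - 1*33002 = -16 - 1*33002 = -16 - 33002 = -33018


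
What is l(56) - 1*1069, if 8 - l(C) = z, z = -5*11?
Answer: -1006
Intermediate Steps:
z = -55
l(C) = 63 (l(C) = 8 - 1*(-55) = 8 + 55 = 63)
l(56) - 1*1069 = 63 - 1*1069 = 63 - 1069 = -1006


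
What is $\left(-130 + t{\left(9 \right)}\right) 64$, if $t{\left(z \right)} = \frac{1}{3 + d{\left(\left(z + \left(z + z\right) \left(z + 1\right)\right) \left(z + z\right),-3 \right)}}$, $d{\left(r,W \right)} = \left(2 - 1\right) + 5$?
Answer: $- \frac{74816}{9} \approx -8312.9$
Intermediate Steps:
$d{\left(r,W \right)} = 6$ ($d{\left(r,W \right)} = 1 + 5 = 6$)
$t{\left(z \right)} = \frac{1}{9}$ ($t{\left(z \right)} = \frac{1}{3 + 6} = \frac{1}{9}$)
$\left(-130 + t{\left(9 \right)}\right) 64 = \left(-130 + \frac{1}{9}\right) 64 = \left(- \frac{1169}{9}\right) 64 = - \frac{74816}{9}$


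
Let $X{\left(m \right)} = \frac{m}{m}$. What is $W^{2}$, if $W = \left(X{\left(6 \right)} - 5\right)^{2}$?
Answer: $256$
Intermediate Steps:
$X{\left(m \right)} = 1$
$W = 16$ ($W = \left(1 - 5\right)^{2} = \left(-4\right)^{2} = 16$)
$W^{2} = 16^{2} = 256$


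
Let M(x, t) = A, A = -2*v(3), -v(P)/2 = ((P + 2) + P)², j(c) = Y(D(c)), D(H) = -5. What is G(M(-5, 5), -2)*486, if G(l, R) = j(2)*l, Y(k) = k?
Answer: -622080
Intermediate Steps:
j(c) = -5
v(P) = -2*(2 + 2*P)² (v(P) = -2*((P + 2) + P)² = -2*((2 + P) + P)² = -2*(2 + 2*P)²)
A = 256 (A = -(-16)*(1 + 3)² = -(-16)*4² = -(-16)*16 = -2*(-128) = 256)
M(x, t) = 256
G(l, R) = -5*l
G(M(-5, 5), -2)*486 = -5*256*486 = -1280*486 = -622080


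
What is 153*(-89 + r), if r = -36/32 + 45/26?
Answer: -1406529/104 ≈ -13524.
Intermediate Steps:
r = 63/104 (r = -36*1/32 + 45*(1/26) = -9/8 + 45/26 = 63/104 ≈ 0.60577)
153*(-89 + r) = 153*(-89 + 63/104) = 153*(-9193/104) = -1406529/104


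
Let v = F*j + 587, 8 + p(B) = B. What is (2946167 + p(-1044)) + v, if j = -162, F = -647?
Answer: 3050516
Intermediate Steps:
p(B) = -8 + B
v = 105401 (v = -647*(-162) + 587 = 104814 + 587 = 105401)
(2946167 + p(-1044)) + v = (2946167 + (-8 - 1044)) + 105401 = (2946167 - 1052) + 105401 = 2945115 + 105401 = 3050516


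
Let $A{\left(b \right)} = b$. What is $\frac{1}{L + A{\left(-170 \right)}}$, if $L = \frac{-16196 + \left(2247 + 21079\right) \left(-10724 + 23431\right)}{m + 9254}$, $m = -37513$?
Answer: $- \frac{28259}{301191316} \approx -9.3824 \cdot 10^{-5}$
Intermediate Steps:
$L = - \frac{296387286}{28259}$ ($L = \frac{-16196 + \left(2247 + 21079\right) \left(-10724 + 23431\right)}{-37513 + 9254} = \frac{-16196 + 23326 \cdot 12707}{-28259} = \left(-16196 + 296403482\right) \left(- \frac{1}{28259}\right) = 296387286 \left(- \frac{1}{28259}\right) = - \frac{296387286}{28259} \approx -10488.0$)
$\frac{1}{L + A{\left(-170 \right)}} = \frac{1}{- \frac{296387286}{28259} - 170} = \frac{1}{- \frac{301191316}{28259}} = - \frac{28259}{301191316}$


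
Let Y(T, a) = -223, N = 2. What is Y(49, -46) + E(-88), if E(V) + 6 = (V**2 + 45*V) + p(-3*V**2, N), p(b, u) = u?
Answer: 3557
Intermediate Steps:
E(V) = -4 + V**2 + 45*V (E(V) = -6 + ((V**2 + 45*V) + 2) = -6 + (2 + V**2 + 45*V) = -4 + V**2 + 45*V)
Y(49, -46) + E(-88) = -223 + (-4 + (-88)**2 + 45*(-88)) = -223 + (-4 + 7744 - 3960) = -223 + 3780 = 3557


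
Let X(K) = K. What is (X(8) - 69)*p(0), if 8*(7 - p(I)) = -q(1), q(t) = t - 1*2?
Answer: -3355/8 ≈ -419.38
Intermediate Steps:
q(t) = -2 + t (q(t) = t - 2 = -2 + t)
p(I) = 55/8 (p(I) = 7 - (-1)*(-2 + 1)/8 = 7 - (-1)*(-1)/8 = 7 - ⅛*1 = 7 - ⅛ = 55/8)
(X(8) - 69)*p(0) = (8 - 69)*(55/8) = -61*55/8 = -3355/8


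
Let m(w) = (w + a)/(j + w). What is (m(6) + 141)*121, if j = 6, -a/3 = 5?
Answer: 67881/4 ≈ 16970.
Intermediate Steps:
a = -15 (a = -3*5 = -15)
m(w) = (-15 + w)/(6 + w) (m(w) = (w - 15)/(6 + w) = (-15 + w)/(6 + w))
(m(6) + 141)*121 = ((-15 + 6)/(6 + 6) + 141)*121 = (-9/12 + 141)*121 = ((1/12)*(-9) + 141)*121 = (-3/4 + 141)*121 = (561/4)*121 = 67881/4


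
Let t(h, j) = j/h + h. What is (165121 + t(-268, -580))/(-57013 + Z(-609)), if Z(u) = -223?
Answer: -2761324/958703 ≈ -2.8803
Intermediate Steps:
t(h, j) = h + j/h (t(h, j) = j/h + h = h + j/h)
(165121 + t(-268, -580))/(-57013 + Z(-609)) = (165121 + (-268 - 580/(-268)))/(-57013 - 223) = (165121 + (-268 - 580*(-1/268)))/(-57236) = (165121 + (-268 + 145/67))*(-1/57236) = (165121 - 17811/67)*(-1/57236) = (11045296/67)*(-1/57236) = -2761324/958703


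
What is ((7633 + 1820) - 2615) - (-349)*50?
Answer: 24288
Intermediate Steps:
((7633 + 1820) - 2615) - (-349)*50 = (9453 - 2615) - 1*(-17450) = 6838 + 17450 = 24288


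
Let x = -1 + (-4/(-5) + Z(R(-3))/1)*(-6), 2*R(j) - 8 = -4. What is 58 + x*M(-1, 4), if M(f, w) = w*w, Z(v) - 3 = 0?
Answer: -1614/5 ≈ -322.80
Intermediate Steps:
R(j) = 2 (R(j) = 4 + (½)*(-4) = 4 - 2 = 2)
Z(v) = 3 (Z(v) = 3 + 0 = 3)
M(f, w) = w²
x = -119/5 (x = -1 + (-4/(-5) + 3/1)*(-6) = -1 + (-4*(-⅕) + 3*1)*(-6) = -1 + (⅘ + 3)*(-6) = -1 + (19/5)*(-6) = -1 - 114/5 = -119/5 ≈ -23.800)
58 + x*M(-1, 4) = 58 - 119/5*4² = 58 - 119/5*16 = 58 - 1904/5 = -1614/5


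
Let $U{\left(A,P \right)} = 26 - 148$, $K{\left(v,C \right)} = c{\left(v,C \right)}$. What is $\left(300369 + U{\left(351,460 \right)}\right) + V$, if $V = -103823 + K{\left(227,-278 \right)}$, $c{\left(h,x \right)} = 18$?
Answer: $196442$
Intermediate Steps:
$K{\left(v,C \right)} = 18$
$V = -103805$ ($V = -103823 + 18 = -103805$)
$U{\left(A,P \right)} = -122$ ($U{\left(A,P \right)} = 26 - 148 = -122$)
$\left(300369 + U{\left(351,460 \right)}\right) + V = \left(300369 - 122\right) - 103805 = 300247 - 103805 = 196442$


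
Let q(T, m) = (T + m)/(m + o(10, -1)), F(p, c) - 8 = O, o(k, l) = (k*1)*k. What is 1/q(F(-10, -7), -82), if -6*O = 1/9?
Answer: -972/3997 ≈ -0.24318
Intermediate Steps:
O = -1/54 (O = -⅙/9 = -⅙*⅑ = -1/54 ≈ -0.018519)
o(k, l) = k² (o(k, l) = k*k = k²)
F(p, c) = 431/54 (F(p, c) = 8 - 1/54 = 431/54)
q(T, m) = (T + m)/(100 + m) (q(T, m) = (T + m)/(m + 10²) = (T + m)/(m + 100) = (T + m)/(100 + m))
1/q(F(-10, -7), -82) = 1/((431/54 - 82)/(100 - 82)) = 1/(-3997/54/18) = 1/((1/18)*(-3997/54)) = 1/(-3997/972) = -972/3997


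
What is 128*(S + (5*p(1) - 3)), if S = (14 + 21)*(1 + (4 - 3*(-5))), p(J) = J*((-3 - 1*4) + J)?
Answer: 85376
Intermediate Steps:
p(J) = J*(-7 + J) (p(J) = J*((-3 - 4) + J) = J*(-7 + J))
S = 700 (S = 35*(1 + (4 + 15)) = 35*(1 + 19) = 35*20 = 700)
128*(S + (5*p(1) - 3)) = 128*(700 + (5*(1*(-7 + 1)) - 3)) = 128*(700 + (5*(1*(-6)) - 3)) = 128*(700 + (5*(-6) - 3)) = 128*(700 + (-30 - 3)) = 128*(700 - 33) = 128*667 = 85376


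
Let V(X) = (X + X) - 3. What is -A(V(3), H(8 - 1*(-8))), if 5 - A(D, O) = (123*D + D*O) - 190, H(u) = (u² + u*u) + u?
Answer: 1758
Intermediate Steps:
H(u) = u + 2*u² (H(u) = (u² + u²) + u = 2*u² + u = u + 2*u²)
V(X) = -3 + 2*X (V(X) = 2*X - 3 = -3 + 2*X)
A(D, O) = 195 - 123*D - D*O (A(D, O) = 5 - ((123*D + D*O) - 190) = 5 - (-190 + 123*D + D*O) = 5 + (190 - 123*D - D*O) = 195 - 123*D - D*O)
-A(V(3), H(8 - 1*(-8))) = -(195 - 123*(-3 + 2*3) - (-3 + 2*3)*(8 - 1*(-8))*(1 + 2*(8 - 1*(-8)))) = -(195 - 123*(-3 + 6) - (-3 + 6)*(8 + 8)*(1 + 2*(8 + 8))) = -(195 - 123*3 - 1*3*16*(1 + 2*16)) = -(195 - 369 - 1*3*16*(1 + 32)) = -(195 - 369 - 1*3*16*33) = -(195 - 369 - 1*3*528) = -(195 - 369 - 1584) = -1*(-1758) = 1758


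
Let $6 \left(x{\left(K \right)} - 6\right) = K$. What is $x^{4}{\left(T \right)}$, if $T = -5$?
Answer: $\frac{923521}{1296} \approx 712.59$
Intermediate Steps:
$x{\left(K \right)} = 6 + \frac{K}{6}$
$x^{4}{\left(T \right)} = \left(6 + \frac{1}{6} \left(-5\right)\right)^{4} = \left(6 - \frac{5}{6}\right)^{4} = \left(\frac{31}{6}\right)^{4} = \frac{923521}{1296}$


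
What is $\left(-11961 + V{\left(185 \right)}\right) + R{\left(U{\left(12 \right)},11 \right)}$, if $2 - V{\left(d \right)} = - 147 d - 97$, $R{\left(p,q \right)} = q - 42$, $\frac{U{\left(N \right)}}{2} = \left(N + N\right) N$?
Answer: $15302$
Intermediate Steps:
$U{\left(N \right)} = 4 N^{2}$ ($U{\left(N \right)} = 2 \left(N + N\right) N = 2 \cdot 2 N N = 2 \cdot 2 N^{2} = 4 N^{2}$)
$R{\left(p,q \right)} = -42 + q$
$V{\left(d \right)} = 99 + 147 d$ ($V{\left(d \right)} = 2 - \left(- 147 d - 97\right) = 2 - \left(-97 - 147 d\right) = 2 + \left(97 + 147 d\right) = 99 + 147 d$)
$\left(-11961 + V{\left(185 \right)}\right) + R{\left(U{\left(12 \right)},11 \right)} = \left(-11961 + \left(99 + 147 \cdot 185\right)\right) + \left(-42 + 11\right) = \left(-11961 + \left(99 + 27195\right)\right) - 31 = \left(-11961 + 27294\right) - 31 = 15333 - 31 = 15302$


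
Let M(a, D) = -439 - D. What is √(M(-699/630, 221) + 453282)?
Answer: √452622 ≈ 672.77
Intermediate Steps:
√(M(-699/630, 221) + 453282) = √((-439 - 1*221) + 453282) = √((-439 - 221) + 453282) = √(-660 + 453282) = √452622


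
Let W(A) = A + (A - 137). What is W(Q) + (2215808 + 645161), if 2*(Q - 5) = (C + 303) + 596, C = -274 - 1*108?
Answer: 2861359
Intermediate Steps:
C = -382 (C = -274 - 108 = -382)
Q = 527/2 (Q = 5 + ((-382 + 303) + 596)/2 = 5 + (-79 + 596)/2 = 5 + (½)*517 = 5 + 517/2 = 527/2 ≈ 263.50)
W(A) = -137 + 2*A (W(A) = A + (-137 + A) = -137 + 2*A)
W(Q) + (2215808 + 645161) = (-137 + 2*(527/2)) + (2215808 + 645161) = (-137 + 527) + 2860969 = 390 + 2860969 = 2861359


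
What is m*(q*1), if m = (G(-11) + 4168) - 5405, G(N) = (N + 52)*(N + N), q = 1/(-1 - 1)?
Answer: 2139/2 ≈ 1069.5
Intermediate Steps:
q = -½ (q = 1/(-2) = -½ ≈ -0.50000)
G(N) = 2*N*(52 + N) (G(N) = (52 + N)*(2*N) = 2*N*(52 + N))
m = -2139 (m = (2*(-11)*(52 - 11) + 4168) - 5405 = (2*(-11)*41 + 4168) - 5405 = (-902 + 4168) - 5405 = 3266 - 5405 = -2139)
m*(q*1) = -(-2139)/2 = -2139*(-½) = 2139/2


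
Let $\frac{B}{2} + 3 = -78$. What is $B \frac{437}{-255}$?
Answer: $\frac{23598}{85} \approx 277.62$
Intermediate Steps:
$B = -162$ ($B = -6 + 2 \left(-78\right) = -6 - 156 = -162$)
$B \frac{437}{-255} = - 162 \frac{437}{-255} = - 162 \cdot 437 \left(- \frac{1}{255}\right) = \left(-162\right) \left(- \frac{437}{255}\right) = \frac{23598}{85}$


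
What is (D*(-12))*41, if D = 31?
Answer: -15252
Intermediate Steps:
(D*(-12))*41 = (31*(-12))*41 = -372*41 = -15252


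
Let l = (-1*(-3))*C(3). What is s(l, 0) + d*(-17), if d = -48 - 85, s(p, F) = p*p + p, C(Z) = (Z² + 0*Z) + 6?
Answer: 4331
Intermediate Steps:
C(Z) = 6 + Z² (C(Z) = (Z² + 0) + 6 = Z² + 6 = 6 + Z²)
l = 45 (l = (-1*(-3))*(6 + 3²) = 3*(6 + 9) = 3*15 = 45)
s(p, F) = p + p² (s(p, F) = p² + p = p + p²)
d = -133
s(l, 0) + d*(-17) = 45*(1 + 45) - 133*(-17) = 45*46 + 2261 = 2070 + 2261 = 4331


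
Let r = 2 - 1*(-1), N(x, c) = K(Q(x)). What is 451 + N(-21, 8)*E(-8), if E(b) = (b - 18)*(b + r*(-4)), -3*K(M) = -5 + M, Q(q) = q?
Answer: 14873/3 ≈ 4957.7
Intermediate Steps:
K(M) = 5/3 - M/3 (K(M) = -(-5 + M)/3 = 5/3 - M/3)
N(x, c) = 5/3 - x/3
r = 3 (r = 2 + 1 = 3)
E(b) = (-18 + b)*(-12 + b) (E(b) = (b - 18)*(b + 3*(-4)) = (-18 + b)*(b - 12) = (-18 + b)*(-12 + b))
451 + N(-21, 8)*E(-8) = 451 + (5/3 - ⅓*(-21))*(216 + (-8)² - 30*(-8)) = 451 + (5/3 + 7)*(216 + 64 + 240) = 451 + (26/3)*520 = 451 + 13520/3 = 14873/3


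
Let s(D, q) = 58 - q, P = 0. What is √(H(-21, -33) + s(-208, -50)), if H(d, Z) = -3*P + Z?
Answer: 5*√3 ≈ 8.6602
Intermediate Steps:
H(d, Z) = Z (H(d, Z) = -3*0 + Z = 0 + Z = Z)
√(H(-21, -33) + s(-208, -50)) = √(-33 + (58 - 1*(-50))) = √(-33 + (58 + 50)) = √(-33 + 108) = √75 = 5*√3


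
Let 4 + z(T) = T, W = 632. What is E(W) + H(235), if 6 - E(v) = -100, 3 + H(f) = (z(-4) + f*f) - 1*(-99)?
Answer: 55419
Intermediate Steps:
z(T) = -4 + T
H(f) = 88 + f² (H(f) = -3 + (((-4 - 4) + f*f) - 1*(-99)) = -3 + ((-8 + f²) + 99) = -3 + (91 + f²) = 88 + f²)
E(v) = 106 (E(v) = 6 - 1*(-100) = 6 + 100 = 106)
E(W) + H(235) = 106 + (88 + 235²) = 106 + (88 + 55225) = 106 + 55313 = 55419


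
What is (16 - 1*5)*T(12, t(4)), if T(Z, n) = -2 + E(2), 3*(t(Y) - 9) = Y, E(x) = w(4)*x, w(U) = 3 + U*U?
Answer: 396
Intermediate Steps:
w(U) = 3 + U**2
E(x) = 19*x (E(x) = (3 + 4**2)*x = (3 + 16)*x = 19*x)
t(Y) = 9 + Y/3
T(Z, n) = 36 (T(Z, n) = -2 + 19*2 = -2 + 38 = 36)
(16 - 1*5)*T(12, t(4)) = (16 - 1*5)*36 = (16 - 5)*36 = 11*36 = 396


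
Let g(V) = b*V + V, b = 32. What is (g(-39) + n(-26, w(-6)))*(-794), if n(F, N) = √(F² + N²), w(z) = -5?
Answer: 1021878 - 794*√701 ≈ 1.0009e+6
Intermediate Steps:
g(V) = 33*V (g(V) = 32*V + V = 33*V)
(g(-39) + n(-26, w(-6)))*(-794) = (33*(-39) + √((-26)² + (-5)²))*(-794) = (-1287 + √(676 + 25))*(-794) = (-1287 + √701)*(-794) = 1021878 - 794*√701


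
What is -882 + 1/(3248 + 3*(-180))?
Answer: -2388455/2708 ≈ -882.00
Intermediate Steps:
-882 + 1/(3248 + 3*(-180)) = -882 + 1/(3248 - 540) = -882 + 1/2708 = -2388455/2708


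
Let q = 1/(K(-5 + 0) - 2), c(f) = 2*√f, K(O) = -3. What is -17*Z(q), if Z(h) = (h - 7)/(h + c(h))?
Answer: -204/7 - 408*I*√5/7 ≈ -29.143 - 130.33*I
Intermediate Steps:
q = -⅕ (q = 1/(-3 - 2) = 1/(-5) = -⅕ ≈ -0.20000)
Z(h) = (-7 + h)/(h + 2*√h) (Z(h) = (h - 7)/(h + 2*√h) = (-7 + h)/(h + 2*√h))
-17*Z(q) = -17*(-7 - ⅕)/(-⅕ + 2*√(-⅕)) = -17*(-36)/((-⅕ + 2*(I*√5/5))*5) = -17*(-36)/((-⅕ + 2*I*√5/5)*5) = -(-612)/(5*(-⅕ + 2*I*√5/5)) = 612/(5*(-⅕ + 2*I*√5/5))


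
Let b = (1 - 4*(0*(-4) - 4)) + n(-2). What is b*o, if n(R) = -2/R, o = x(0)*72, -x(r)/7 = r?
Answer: 0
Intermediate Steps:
x(r) = -7*r
o = 0 (o = -7*0*72 = 0*72 = 0)
b = 18 (b = (1 - 4*(0*(-4) - 4)) - 2/(-2) = (1 - 4*(0 - 4)) - 2*(-1/2) = (1 - 4*(-4)) + 1 = (1 + 16) + 1 = 17 + 1 = 18)
b*o = 18*0 = 0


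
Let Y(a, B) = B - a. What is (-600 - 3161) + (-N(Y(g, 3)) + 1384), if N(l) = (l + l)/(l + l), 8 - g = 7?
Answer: -2378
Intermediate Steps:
g = 1 (g = 8 - 1*7 = 8 - 7 = 1)
N(l) = 1 (N(l) = (2*l)/((2*l)) = (2*l)*(1/(2*l)) = 1)
(-600 - 3161) + (-N(Y(g, 3)) + 1384) = (-600 - 3161) + (-1*1 + 1384) = -3761 + (-1 + 1384) = -3761 + 1383 = -2378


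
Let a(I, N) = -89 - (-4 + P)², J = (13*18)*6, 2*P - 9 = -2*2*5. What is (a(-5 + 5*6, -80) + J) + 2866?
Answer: 16363/4 ≈ 4090.8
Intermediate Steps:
P = -11/2 (P = 9/2 + (-2*2*5)/2 = 9/2 + (-4*5)/2 = 9/2 + (½)*(-20) = 9/2 - 10 = -11/2 ≈ -5.5000)
J = 1404 (J = 234*6 = 1404)
a(I, N) = -717/4 (a(I, N) = -89 - (-4 - 11/2)² = -89 - (-19/2)² = -89 - 1*361/4 = -89 - 361/4 = -717/4)
(a(-5 + 5*6, -80) + J) + 2866 = (-717/4 + 1404) + 2866 = 4899/4 + 2866 = 16363/4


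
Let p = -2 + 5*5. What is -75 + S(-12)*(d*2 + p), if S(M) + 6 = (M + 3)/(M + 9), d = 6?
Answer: -180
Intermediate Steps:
S(M) = -6 + (3 + M)/(9 + M) (S(M) = -6 + (M + 3)/(M + 9) = -6 + (3 + M)/(9 + M))
p = 23 (p = -2 + 25 = 23)
-75 + S(-12)*(d*2 + p) = -75 + ((-51 - 5*(-12))/(9 - 12))*(6*2 + 23) = -75 + ((-51 + 60)/(-3))*(12 + 23) = -75 - 1/3*9*35 = -75 - 3*35 = -75 - 105 = -180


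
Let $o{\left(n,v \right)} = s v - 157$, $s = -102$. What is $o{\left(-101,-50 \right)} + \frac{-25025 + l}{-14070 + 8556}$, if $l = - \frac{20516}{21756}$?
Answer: $\frac{74189939641}{14995323} \approx 4947.5$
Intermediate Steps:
$l = - \frac{5129}{5439}$ ($l = \left(-20516\right) \frac{1}{21756} = - \frac{5129}{5439} \approx -0.943$)
$o{\left(n,v \right)} = -157 - 102 v$ ($o{\left(n,v \right)} = - 102 v - 157 = -157 - 102 v$)
$o{\left(-101,-50 \right)} + \frac{-25025 + l}{-14070 + 8556} = \left(-157 - -5100\right) + \frac{-25025 - \frac{5129}{5439}}{-14070 + 8556} = \left(-157 + 5100\right) - \frac{136116104}{5439 \left(-5514\right)} = 4943 - - \frac{68058052}{14995323} = 4943 + \frac{68058052}{14995323} = \frac{74189939641}{14995323}$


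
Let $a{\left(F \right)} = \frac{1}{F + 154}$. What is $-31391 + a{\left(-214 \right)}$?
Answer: $- \frac{1883461}{60} \approx -31391.0$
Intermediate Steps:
$a{\left(F \right)} = \frac{1}{154 + F}$
$-31391 + a{\left(-214 \right)} = -31391 + \frac{1}{154 - 214} = -31391 + \frac{1}{-60} = -31391 - \frac{1}{60} = - \frac{1883461}{60}$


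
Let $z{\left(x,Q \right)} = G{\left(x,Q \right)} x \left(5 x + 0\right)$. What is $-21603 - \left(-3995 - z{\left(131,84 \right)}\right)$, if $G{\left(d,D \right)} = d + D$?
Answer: $18430467$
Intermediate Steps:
$G{\left(d,D \right)} = D + d$
$z{\left(x,Q \right)} = 5 x^{2} \left(Q + x\right)$ ($z{\left(x,Q \right)} = \left(Q + x\right) x \left(5 x + 0\right) = x \left(Q + x\right) 5 x = 5 x^{2} \left(Q + x\right)$)
$-21603 - \left(-3995 - z{\left(131,84 \right)}\right) = -21603 - \left(-3995 - 5 \cdot 131^{2} \left(84 + 131\right)\right) = -21603 + \left(\left(5 \cdot 17161 \cdot 215 + 15401\right) - 11406\right) = -21603 + \left(\left(18448075 + 15401\right) - 11406\right) = -21603 + \left(18463476 - 11406\right) = -21603 + 18452070 = 18430467$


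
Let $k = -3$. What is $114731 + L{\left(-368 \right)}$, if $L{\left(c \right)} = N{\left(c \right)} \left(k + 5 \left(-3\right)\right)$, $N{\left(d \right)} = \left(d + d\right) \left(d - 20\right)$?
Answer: $-5025493$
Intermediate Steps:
$N{\left(d \right)} = 2 d \left(-20 + d\right)$ ($N{\left(d \right)} = 2 d \left(d - 20\right) = 2 d \left(-20 + d\right)$)
$L{\left(c \right)} = - 36 c \left(-20 + c\right)$ ($L{\left(c \right)} = 2 c \left(-20 + c\right) \left(-3 + 5 \left(-3\right)\right) = 2 c \left(-20 + c\right) \left(-3 - 15\right) = 2 c \left(-20 + c\right) \left(-18\right) = - 36 c \left(-20 + c\right)$)
$114731 + L{\left(-368 \right)} = 114731 + 36 \left(-368\right) \left(20 - -368\right) = 114731 + 36 \left(-368\right) \left(20 + 368\right) = 114731 + 36 \left(-368\right) 388 = 114731 - 5140224 = -5025493$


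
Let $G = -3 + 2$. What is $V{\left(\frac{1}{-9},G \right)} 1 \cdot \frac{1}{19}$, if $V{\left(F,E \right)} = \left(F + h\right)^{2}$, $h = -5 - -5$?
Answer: $\frac{1}{1539} \approx 0.00064977$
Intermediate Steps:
$h = 0$ ($h = -5 + 5 = 0$)
$G = -1$
$V{\left(F,E \right)} = F^{2}$ ($V{\left(F,E \right)} = \left(F + 0\right)^{2} = F^{2}$)
$V{\left(\frac{1}{-9},G \right)} 1 \cdot \frac{1}{19} = \left(\frac{1}{-9}\right)^{2} \cdot 1 \cdot \frac{1}{19} = \left(- \frac{1}{9}\right)^{2} \cdot 1 \cdot \frac{1}{19} = \frac{1}{81} \cdot \frac{1}{19} = \frac{1}{1539}$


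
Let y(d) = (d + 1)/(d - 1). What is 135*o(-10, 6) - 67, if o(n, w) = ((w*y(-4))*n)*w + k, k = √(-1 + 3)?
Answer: -29227 + 135*√2 ≈ -29036.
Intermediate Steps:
k = √2 ≈ 1.4142
y(d) = (1 + d)/(-1 + d)
o(n, w) = √2 + 3*n*w²/5 (o(n, w) = ((w*((1 - 4)/(-1 - 4)))*n)*w + √2 = ((w*(-3/(-5)))*n)*w + √2 = ((w*(-⅕*(-3)))*n)*w + √2 = ((w*(⅗))*n)*w + √2 = ((3*w/5)*n)*w + √2 = (3*n*w/5)*w + √2 = 3*n*w²/5 + √2 = √2 + 3*n*w²/5)
135*o(-10, 6) - 67 = 135*(√2 + (⅗)*(-10)*6²) - 67 = 135*(√2 + (⅗)*(-10)*36) - 67 = 135*(√2 - 216) - 67 = 135*(-216 + √2) - 67 = (-29160 + 135*√2) - 67 = -29227 + 135*√2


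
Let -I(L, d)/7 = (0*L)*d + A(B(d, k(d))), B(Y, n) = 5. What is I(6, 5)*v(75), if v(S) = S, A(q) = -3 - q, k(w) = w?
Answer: 4200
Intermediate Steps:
I(L, d) = 56 (I(L, d) = -7*((0*L)*d + (-3 - 1*5)) = -7*(0*d + (-3 - 5)) = -7*(0 - 8) = -7*(-8) = 56)
I(6, 5)*v(75) = 56*75 = 4200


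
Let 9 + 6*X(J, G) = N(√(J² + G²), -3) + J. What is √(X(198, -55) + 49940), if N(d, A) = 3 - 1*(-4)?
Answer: √449754/3 ≈ 223.55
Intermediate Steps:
N(d, A) = 7 (N(d, A) = 3 + 4 = 7)
X(J, G) = -⅓ + J/6 (X(J, G) = -3/2 + (7 + J)/6 = -3/2 + (7/6 + J/6) = -⅓ + J/6)
√(X(198, -55) + 49940) = √((-⅓ + (⅙)*198) + 49940) = √((-⅓ + 33) + 49940) = √(98/3 + 49940) = √(149918/3) = √449754/3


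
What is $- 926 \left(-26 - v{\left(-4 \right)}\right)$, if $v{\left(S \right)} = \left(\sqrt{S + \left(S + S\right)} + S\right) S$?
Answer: $38892 - 7408 i \sqrt{3} \approx 38892.0 - 12831.0 i$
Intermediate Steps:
$v{\left(S \right)} = S \left(S + \sqrt{3} \sqrt{S}\right)$ ($v{\left(S \right)} = \left(\sqrt{S + 2 S} + S\right) S = \left(\sqrt{3 S} + S\right) S = \left(\sqrt{3} \sqrt{S} + S\right) S = \left(S + \sqrt{3} \sqrt{S}\right) S = S \left(S + \sqrt{3} \sqrt{S}\right)$)
$- 926 \left(-26 - v{\left(-4 \right)}\right) = - 926 \left(-26 - \left(\left(-4\right)^{2} + \sqrt{3} \left(-4\right)^{\frac{3}{2}}\right)\right) = - 926 \left(-26 - \left(16 + \sqrt{3} \left(- 8 i\right)\right)\right) = - 926 \left(-26 - \left(16 - 8 i \sqrt{3}\right)\right) = - 926 \left(-42 + 8 i \sqrt{3}\right) = 38892 - 7408 i \sqrt{3}$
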